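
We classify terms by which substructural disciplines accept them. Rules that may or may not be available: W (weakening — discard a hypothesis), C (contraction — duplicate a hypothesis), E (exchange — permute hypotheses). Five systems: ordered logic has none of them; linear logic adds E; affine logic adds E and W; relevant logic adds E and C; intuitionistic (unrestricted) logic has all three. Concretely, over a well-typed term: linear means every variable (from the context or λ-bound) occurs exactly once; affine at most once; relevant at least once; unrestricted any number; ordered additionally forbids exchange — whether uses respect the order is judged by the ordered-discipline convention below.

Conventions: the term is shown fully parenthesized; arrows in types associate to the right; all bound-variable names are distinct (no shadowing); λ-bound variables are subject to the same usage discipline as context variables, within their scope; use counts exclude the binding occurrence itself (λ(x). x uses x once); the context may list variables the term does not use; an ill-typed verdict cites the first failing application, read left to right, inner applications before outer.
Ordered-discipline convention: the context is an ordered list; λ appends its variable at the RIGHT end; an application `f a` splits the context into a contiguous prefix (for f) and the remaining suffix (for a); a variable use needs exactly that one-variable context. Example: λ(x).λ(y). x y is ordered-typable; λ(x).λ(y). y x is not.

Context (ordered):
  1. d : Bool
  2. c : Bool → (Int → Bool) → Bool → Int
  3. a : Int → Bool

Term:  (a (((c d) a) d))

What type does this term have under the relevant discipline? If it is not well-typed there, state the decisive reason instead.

term : Bool
variable uses: d: 2, c: 1, a: 2
use order (left to right): a, c, d, a, d
typing: well-typed — term : Bool
summary: ordered ✗; linear ✗; affine ✗; relevant ✓; unrestricted ✓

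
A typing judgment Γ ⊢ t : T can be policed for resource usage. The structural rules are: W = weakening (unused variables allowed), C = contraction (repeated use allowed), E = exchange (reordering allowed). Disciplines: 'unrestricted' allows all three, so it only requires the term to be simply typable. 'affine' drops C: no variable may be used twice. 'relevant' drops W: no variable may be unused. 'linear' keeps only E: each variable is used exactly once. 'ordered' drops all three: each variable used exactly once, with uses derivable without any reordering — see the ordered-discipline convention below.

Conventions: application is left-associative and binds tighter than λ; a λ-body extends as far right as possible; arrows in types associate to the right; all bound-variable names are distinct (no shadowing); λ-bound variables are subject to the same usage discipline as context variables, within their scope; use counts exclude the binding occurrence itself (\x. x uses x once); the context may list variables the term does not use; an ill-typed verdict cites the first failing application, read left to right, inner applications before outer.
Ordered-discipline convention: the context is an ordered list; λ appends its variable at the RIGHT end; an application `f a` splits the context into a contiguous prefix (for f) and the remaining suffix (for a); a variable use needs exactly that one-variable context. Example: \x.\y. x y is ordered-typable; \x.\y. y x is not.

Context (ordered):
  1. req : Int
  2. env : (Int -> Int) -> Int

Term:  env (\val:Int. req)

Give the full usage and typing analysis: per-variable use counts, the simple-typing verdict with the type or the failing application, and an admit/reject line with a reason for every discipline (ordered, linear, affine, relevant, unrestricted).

variable uses: req ×1, env ×1, val [bound] ×0
uses in reading order: env, req
typing: well-typed at Int
ordered: ✗, needs weakening: val unused
linear: ✗, needs weakening: val unused
affine: ✓, at most one use each (req, env, val)
relevant: ✗, needs weakening: val unused
unrestricted: ✓, well-typed at Int; no restrictions here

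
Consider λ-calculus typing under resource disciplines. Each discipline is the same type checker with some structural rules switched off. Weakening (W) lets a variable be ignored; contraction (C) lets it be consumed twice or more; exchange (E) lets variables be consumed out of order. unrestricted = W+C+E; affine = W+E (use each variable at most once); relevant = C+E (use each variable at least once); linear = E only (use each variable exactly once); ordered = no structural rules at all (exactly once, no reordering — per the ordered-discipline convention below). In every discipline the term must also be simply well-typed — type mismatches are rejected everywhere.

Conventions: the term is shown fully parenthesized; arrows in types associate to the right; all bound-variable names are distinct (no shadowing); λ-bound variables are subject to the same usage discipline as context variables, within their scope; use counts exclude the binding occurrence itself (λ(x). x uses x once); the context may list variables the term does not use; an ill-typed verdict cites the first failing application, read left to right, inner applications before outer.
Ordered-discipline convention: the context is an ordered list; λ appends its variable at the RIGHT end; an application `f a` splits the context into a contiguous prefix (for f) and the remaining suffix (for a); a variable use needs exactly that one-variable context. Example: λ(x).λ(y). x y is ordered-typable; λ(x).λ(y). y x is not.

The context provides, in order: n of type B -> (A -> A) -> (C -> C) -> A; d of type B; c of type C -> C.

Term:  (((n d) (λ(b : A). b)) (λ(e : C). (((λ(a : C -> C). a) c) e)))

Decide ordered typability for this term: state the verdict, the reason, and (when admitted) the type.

yes — one use each (n, d, c, b, e, a); ordered split holds; term : A
usage: n ×1, d ×1, c ×1, b (bound) ×1, e (bound) ×1, a (bound) ×1
use order (left to right): n, d, b, a, c, e
typing: well-typed at A
summary: ordered ✓ | linear ✓ | affine ✓ | relevant ✓ | unrestricted ✓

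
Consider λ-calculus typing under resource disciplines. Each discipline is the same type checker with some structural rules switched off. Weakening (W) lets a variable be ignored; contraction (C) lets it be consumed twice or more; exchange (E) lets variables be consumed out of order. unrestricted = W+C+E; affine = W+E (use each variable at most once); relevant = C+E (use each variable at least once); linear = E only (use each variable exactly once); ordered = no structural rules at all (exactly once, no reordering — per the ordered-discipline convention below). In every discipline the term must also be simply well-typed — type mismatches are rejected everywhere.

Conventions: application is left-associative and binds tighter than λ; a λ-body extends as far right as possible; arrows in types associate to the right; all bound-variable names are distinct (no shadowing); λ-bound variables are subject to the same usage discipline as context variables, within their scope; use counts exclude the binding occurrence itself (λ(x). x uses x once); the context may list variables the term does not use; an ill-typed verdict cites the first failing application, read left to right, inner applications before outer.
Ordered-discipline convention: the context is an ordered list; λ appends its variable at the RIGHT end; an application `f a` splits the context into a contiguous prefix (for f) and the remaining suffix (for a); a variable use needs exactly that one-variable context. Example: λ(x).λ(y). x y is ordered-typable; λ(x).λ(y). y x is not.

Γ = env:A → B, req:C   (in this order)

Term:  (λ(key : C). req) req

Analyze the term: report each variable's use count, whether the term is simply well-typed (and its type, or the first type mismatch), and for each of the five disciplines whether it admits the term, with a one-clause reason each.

usage: env ×0, req ×2, key (λ-bound) ×0
left-to-right use order: req, req
typing: well-typed at C
ordered: ✗, needs contraction — req ×2; env, key never used (weakening)
linear: ✗, needs contraction — req ×2; env, key never used (weakening)
affine: ✗, needs contraction — req ×2
relevant: ✗, env, key never used (weakening)
unrestricted: ✓, type-checks (C) and nothing is barred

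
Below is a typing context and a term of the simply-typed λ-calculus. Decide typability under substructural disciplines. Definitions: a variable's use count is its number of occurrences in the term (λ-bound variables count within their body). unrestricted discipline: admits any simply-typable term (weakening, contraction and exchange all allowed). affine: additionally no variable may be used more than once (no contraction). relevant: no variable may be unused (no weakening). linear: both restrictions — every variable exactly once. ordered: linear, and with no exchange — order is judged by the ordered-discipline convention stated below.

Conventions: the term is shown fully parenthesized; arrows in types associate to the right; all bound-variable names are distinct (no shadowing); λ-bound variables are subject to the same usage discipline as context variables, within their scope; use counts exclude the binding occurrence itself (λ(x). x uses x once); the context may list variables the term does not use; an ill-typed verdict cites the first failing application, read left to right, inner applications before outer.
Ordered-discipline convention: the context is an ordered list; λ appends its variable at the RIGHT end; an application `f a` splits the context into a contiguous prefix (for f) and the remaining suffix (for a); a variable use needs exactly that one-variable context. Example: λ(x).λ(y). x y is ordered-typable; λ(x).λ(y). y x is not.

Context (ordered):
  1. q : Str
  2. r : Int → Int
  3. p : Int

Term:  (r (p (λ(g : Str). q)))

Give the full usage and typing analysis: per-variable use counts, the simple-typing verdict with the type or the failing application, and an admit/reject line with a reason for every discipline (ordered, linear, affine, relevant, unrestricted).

variable uses: q ×1; r ×1; p ×1; g (bound) ×0
left-to-right use order: r, p, q
typing: ill-typed: non-function type Int applied to an argument
ordered: ✗, fails simple typing
linear: ✗, a type mismatch blocks all five
affine: ✗, the type mismatch rejects it
relevant: ✗, not simply typable
unrestricted: ✗, fails simple typing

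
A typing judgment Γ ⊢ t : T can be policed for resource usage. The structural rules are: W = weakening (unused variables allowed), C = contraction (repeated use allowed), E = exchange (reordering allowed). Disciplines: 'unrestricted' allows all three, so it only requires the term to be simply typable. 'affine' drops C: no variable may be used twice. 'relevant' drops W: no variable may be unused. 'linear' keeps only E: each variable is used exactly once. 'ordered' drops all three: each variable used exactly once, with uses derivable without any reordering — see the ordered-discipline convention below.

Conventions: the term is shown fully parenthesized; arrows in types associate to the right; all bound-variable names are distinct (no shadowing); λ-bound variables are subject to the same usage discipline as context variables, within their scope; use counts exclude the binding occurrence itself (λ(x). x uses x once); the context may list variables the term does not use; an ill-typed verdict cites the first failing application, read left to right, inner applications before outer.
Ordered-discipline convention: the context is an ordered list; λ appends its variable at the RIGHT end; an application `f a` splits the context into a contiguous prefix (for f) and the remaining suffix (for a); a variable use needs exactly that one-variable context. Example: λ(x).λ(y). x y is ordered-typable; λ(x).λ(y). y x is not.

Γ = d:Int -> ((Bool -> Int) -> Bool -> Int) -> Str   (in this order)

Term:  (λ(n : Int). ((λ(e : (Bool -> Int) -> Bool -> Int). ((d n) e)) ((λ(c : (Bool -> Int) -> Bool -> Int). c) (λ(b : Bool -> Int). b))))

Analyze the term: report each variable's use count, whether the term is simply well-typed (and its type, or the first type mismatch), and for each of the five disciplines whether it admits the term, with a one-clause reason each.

use counts: d ×1, n (bound) ×1, e (bound) ×1, c (bound) ×1, b (bound) ×1
uses in reading order: d, n, e, c, b
typing: well-typed — term : Int -> Str
ordered: ✓, one use each (d, n, e, c, b); ordered split holds
linear: ✓, single use per variable (d, n, e, c, b)
affine: ✓, no duplicate uses among d, n, e, c, b
relevant: ✓, every one of d, n, e, c, b appears
unrestricted: ✓, simply typable at Int -> Str; W, C, E all held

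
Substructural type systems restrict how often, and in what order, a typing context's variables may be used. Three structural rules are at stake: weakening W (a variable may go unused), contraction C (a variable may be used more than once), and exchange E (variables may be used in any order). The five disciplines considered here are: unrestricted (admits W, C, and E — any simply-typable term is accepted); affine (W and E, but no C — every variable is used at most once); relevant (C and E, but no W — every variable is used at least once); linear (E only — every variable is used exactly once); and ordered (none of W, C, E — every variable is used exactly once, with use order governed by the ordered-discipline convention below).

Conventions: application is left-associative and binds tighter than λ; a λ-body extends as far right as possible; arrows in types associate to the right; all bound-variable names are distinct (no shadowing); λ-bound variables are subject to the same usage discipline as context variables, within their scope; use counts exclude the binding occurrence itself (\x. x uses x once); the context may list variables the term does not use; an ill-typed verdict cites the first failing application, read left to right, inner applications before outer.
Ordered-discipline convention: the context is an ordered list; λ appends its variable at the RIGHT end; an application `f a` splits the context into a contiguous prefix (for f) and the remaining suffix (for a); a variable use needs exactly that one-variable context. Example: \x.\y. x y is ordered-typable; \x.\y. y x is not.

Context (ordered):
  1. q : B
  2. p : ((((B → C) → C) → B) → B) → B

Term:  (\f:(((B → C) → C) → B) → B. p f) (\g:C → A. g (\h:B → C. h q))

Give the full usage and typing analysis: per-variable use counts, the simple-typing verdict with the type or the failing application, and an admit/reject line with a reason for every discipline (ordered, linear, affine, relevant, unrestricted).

counts: q: 1×, p: 1×, f (bound): 1×, g (bound): 1×, h (bound): 1×
uses in reading order: p, f, g, h, q
typing: ill-typed: argument of type (B → C) → C where C is required
ordered: ✗, the type mismatch rejects it
linear: ✗, not simply typable
affine: ✗, fails simple typing
relevant: ✗, a type mismatch blocks all five
unrestricted: ✗, the type mismatch rejects it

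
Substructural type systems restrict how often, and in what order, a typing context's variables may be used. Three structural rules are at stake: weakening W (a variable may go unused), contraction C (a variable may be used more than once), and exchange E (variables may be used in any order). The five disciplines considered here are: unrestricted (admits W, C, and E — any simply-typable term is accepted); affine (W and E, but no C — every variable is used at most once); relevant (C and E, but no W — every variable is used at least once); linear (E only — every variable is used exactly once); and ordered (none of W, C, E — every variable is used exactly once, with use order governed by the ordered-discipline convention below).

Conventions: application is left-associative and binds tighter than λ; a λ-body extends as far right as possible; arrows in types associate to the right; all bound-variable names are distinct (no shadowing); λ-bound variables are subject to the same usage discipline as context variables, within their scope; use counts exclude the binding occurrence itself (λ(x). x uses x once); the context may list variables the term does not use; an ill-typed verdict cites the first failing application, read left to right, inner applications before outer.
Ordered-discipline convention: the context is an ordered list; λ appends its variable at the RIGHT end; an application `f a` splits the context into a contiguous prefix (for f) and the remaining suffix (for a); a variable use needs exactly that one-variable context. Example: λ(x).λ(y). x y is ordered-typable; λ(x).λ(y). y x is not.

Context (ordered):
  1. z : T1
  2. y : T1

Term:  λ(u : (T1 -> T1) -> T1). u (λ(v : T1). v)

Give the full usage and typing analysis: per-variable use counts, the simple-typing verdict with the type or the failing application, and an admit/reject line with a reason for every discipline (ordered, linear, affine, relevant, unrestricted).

counts: z: 0×; y: 0×; u (bound): 1×; v (bound): 1×
use order (left to right): u, v
typing: the term checks, with type ((T1 -> T1) -> T1) -> T1
ordered: ✗ — z, y never used (weakening)
linear: ✗ — z, y never used (weakening)
affine: ✓ — at most one use each (z, y, u, v)
relevant: ✗ — z, y never used (weakening)
unrestricted: ✓ — type-checks (((T1 -> T1) -> T1) -> T1) and nothing is barred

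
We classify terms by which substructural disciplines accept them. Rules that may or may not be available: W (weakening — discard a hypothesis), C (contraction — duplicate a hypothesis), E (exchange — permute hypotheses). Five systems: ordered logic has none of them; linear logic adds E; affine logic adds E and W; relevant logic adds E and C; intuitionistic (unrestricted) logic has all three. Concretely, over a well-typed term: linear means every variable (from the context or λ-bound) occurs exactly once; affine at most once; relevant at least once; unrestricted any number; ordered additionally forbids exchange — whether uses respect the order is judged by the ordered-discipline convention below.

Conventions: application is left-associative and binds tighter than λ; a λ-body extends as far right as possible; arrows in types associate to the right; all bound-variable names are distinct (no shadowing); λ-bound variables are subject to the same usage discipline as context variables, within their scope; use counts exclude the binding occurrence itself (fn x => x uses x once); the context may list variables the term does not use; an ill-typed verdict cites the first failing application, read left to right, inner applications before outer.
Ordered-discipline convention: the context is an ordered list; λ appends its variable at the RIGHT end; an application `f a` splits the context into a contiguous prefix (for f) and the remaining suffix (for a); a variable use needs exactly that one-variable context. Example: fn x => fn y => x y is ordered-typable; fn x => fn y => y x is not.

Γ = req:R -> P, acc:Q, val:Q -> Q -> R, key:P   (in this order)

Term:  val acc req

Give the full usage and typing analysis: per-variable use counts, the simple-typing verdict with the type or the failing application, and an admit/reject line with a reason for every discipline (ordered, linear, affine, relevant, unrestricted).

variable uses: req ×1, acc ×1, val ×1, key ×0
left-to-right use order: val, acc, req
typing: ill-typed: an argument R -> P mismatches the expected Q
ordered: ✗ — not simply typable
linear: ✗ — fails simple typing
affine: ✗ — a type mismatch blocks all five
relevant: ✗ — the type mismatch rejects it
unrestricted: ✗ — not simply typable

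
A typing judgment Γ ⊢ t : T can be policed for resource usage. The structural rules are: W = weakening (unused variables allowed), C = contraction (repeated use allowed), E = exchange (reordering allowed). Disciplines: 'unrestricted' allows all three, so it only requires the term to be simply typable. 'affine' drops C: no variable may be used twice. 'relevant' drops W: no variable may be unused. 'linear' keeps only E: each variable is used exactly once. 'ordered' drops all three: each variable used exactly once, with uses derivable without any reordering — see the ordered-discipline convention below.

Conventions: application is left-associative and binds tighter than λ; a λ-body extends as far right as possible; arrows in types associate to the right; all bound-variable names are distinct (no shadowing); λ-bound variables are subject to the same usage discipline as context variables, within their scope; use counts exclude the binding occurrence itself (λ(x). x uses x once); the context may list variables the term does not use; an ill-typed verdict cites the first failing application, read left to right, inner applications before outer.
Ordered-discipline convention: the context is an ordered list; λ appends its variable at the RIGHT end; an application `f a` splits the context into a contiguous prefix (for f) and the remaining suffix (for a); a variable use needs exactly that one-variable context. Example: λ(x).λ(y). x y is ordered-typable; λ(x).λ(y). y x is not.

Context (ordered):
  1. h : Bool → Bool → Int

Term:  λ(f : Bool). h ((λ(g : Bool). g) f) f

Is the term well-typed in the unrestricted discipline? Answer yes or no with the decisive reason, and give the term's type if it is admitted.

yes — typability at Bool → Int is all that's needed; term : Bool → Int
variable uses: h=1; f [bound]=2; g [bound]=1
uses in reading order: h, g, f, f
typing: well-typed at Bool → Int
summary: ordered ✗; linear ✗; affine ✗; relevant ✓; unrestricted ✓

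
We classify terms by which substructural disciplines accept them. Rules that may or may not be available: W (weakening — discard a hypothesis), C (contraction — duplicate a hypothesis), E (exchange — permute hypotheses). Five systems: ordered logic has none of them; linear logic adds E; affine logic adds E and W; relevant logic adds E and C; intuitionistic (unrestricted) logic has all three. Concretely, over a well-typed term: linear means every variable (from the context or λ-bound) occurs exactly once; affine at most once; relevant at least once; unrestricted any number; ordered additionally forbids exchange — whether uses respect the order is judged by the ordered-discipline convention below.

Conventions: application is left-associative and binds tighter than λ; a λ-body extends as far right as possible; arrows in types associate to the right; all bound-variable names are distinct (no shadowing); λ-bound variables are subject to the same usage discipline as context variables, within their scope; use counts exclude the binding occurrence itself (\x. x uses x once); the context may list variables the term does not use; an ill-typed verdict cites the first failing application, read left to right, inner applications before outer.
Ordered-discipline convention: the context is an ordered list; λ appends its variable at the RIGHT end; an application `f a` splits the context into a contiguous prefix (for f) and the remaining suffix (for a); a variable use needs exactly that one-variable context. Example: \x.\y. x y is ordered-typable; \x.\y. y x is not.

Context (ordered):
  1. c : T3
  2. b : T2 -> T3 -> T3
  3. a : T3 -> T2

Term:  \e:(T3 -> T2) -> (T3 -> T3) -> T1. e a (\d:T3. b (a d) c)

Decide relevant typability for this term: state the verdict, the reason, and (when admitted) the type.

yes — c, b, a, e, d: all used, weakening unneeded; term : ((T3 -> T2) -> (T3 -> T3) -> T1) -> T1
usage: c: 1, b: 1, a: 2, e [bound]: 1, d [bound]: 1
use order (left to right): e, a, b, a, d, c
typing: the term checks, with type ((T3 -> T2) -> (T3 -> T3) -> T1) -> T1
across the five disciplines: ordered ✗ · linear ✗ · affine ✗ · relevant ✓ · unrestricted ✓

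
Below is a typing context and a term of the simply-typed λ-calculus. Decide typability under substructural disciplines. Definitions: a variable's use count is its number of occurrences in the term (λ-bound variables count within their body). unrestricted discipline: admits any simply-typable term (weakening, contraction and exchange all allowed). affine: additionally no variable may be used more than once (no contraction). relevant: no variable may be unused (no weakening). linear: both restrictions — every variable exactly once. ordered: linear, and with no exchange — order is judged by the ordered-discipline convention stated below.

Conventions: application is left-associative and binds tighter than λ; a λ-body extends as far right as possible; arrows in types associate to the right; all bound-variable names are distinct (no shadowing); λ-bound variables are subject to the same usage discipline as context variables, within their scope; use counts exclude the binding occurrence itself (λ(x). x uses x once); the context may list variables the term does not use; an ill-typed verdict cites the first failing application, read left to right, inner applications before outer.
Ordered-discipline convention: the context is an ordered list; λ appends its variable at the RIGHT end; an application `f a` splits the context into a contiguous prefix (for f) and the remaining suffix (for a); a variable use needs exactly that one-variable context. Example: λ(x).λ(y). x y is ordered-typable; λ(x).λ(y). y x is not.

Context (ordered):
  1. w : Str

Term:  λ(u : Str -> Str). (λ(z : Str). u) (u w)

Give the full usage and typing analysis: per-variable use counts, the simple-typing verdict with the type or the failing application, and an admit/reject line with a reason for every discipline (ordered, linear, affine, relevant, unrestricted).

variable uses: w ×1; u [bound] ×2; z [bound] ×0
use order (left to right): u, u, w
typing: well-typed at (Str -> Str) -> Str -> Str
ordered: ✗, repeated use of u ×2; needs weakening: z unused
linear: ✗, repeated use of u ×2; needs weakening: z unused
affine: ✗, repeated use of u ×2
relevant: ✗, needs weakening: z unused
unrestricted: ✓, simply typable at (Str -> Str) -> Str -> Str; W, C, E all held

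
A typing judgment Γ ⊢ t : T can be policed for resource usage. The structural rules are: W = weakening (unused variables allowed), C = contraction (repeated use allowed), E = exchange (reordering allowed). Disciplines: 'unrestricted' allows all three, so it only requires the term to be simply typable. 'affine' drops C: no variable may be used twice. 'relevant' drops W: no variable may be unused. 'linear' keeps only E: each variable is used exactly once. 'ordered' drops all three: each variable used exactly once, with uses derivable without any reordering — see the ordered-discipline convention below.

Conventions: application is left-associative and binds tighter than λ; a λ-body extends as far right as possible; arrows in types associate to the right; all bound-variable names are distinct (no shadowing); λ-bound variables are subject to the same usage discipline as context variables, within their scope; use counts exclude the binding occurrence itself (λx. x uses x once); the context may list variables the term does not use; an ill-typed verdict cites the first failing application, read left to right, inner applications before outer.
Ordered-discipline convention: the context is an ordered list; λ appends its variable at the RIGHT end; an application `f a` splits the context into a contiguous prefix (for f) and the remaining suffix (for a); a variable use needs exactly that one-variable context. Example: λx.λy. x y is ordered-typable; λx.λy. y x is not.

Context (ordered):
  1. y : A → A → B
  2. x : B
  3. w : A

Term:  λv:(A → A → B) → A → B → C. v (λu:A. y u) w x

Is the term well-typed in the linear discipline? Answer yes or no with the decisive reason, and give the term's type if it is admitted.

yes — single use per variable (y, x, w, v, u); term : ((A → A → B) → A → B → C) → C
counts: y=1, x=1, w=1, v [bound]=1, u [bound]=1
left-to-right use order: v, y, u, w, x
typing: ✓ — ((A → A → B) → A → B → C) → C
per-discipline verdicts: ordered ✗ | linear ✓ | affine ✓ | relevant ✓ | unrestricted ✓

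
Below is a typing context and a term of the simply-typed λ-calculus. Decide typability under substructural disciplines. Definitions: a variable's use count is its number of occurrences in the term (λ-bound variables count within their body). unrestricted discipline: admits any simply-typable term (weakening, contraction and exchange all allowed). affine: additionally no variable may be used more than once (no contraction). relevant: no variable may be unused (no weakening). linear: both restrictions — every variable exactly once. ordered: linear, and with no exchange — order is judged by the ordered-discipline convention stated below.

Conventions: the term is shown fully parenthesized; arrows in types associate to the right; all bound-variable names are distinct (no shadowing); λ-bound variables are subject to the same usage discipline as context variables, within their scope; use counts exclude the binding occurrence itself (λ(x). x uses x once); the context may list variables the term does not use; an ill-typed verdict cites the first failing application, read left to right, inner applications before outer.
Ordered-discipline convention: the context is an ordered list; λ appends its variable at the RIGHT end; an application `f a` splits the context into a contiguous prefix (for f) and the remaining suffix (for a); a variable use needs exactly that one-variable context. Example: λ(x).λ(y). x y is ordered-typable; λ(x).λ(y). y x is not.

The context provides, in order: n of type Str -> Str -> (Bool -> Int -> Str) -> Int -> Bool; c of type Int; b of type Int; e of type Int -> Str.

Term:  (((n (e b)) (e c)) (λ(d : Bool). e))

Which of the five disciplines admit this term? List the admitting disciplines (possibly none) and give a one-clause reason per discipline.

admitted by: unrestricted
use counts: n: 1; c: 1; b: 1; e: 3; d (λ-bound): 0
use order (left to right): n, e, b, e, c, e
typing: the term checks, with type Int -> Bool
ordered: ✗ — repeated use of e ×3; unused: d — weakening required
linear: ✗ — repeated use of e ×3; unused: d — weakening required
affine: ✗ — repeated use of e ×3
relevant: ✗ — unused: d — weakening required
unrestricted: ✓ — type-checks (Int -> Bool) and nothing is barred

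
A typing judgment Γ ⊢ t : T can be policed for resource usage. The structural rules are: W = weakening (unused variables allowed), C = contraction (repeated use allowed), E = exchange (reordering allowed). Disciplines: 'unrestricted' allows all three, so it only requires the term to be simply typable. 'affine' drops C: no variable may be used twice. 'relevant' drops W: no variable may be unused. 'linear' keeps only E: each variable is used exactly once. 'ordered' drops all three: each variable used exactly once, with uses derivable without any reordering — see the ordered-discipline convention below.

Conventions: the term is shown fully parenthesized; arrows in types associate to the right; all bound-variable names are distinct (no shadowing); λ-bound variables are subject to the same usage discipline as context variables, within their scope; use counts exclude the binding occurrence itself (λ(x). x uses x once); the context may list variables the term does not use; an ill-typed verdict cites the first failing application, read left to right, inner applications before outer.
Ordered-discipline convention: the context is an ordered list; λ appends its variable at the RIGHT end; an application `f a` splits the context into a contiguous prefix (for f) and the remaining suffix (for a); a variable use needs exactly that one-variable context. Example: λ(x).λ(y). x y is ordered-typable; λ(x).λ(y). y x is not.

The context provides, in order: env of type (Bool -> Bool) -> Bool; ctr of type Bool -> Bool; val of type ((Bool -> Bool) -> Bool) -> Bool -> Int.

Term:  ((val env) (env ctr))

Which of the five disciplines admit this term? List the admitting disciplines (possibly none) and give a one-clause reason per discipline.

admitted by: relevant, unrestricted
counts: env=2, ctr=1, val=1
uses in reading order: val, env, env, ctr
typing: well-typed at Int
ordered: ✗ — uses contraction: env ×2
linear: ✗ — uses contraction: env ×2
affine: ✗ — uses contraction: env ×2
relevant: ✓ — every one of env, ctr, val appears
unrestricted: ✓ — typability at Int is all that's needed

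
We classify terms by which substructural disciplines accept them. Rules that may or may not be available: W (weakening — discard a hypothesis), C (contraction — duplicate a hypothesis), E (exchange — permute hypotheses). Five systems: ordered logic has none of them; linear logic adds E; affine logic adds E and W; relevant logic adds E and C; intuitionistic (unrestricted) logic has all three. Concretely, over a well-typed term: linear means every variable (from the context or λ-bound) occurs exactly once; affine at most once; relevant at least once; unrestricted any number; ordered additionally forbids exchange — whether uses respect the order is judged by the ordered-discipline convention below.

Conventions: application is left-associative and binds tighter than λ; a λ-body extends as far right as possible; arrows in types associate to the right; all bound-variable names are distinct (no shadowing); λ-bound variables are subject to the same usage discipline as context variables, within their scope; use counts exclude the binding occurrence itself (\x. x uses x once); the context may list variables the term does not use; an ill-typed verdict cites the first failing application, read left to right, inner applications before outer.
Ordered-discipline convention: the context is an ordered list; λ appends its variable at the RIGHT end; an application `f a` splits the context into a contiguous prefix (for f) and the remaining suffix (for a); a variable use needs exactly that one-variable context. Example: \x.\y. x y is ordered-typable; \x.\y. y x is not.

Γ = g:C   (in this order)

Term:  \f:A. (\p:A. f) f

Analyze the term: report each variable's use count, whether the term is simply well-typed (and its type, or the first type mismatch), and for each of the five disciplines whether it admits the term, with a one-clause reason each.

use counts: g: 0×, f [bound]: 2×, p [bound]: 0×
uses in reading order: f, f
typing: well-typed at A → A
ordered ✗ (repeated use of f ×2; unused: g, p — weakening required)
linear ✗ (repeated use of f ×2; unused: g, p — weakening required)
affine ✗ (repeated use of f ×2)
relevant ✗ (unused: g, p — weakening required)
unrestricted ✓ (type-checks (A → A) and nothing is barred)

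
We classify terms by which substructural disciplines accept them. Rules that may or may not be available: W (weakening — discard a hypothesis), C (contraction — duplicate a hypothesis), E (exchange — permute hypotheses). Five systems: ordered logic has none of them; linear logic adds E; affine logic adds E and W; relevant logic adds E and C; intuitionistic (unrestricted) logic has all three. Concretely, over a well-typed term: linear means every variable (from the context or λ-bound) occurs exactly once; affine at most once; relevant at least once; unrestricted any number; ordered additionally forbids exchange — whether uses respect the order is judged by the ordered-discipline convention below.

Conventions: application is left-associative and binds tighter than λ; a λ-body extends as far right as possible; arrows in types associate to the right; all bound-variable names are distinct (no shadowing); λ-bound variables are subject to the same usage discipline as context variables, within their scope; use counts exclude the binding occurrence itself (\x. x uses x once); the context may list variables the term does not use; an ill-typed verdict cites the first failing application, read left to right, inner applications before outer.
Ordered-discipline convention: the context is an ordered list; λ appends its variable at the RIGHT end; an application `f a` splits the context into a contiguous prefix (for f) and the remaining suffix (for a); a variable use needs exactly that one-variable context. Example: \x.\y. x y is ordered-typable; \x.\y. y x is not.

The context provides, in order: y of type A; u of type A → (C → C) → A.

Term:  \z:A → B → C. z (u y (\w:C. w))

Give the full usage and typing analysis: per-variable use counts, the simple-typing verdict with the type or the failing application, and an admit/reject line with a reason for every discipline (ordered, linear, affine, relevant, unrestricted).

variable uses: y: 1×; u: 1×; z (bound): 1×; w (bound): 1×
use order (left to right): z, u, y, w
typing: the term checks, with type (A → B → C) → B → C
ordered: ✗, no contiguous prefix/suffix split fits z, u, y, w
linear: ✓, each of y, u, z, w used exactly once
affine: ✓, y, u, z, w: no repeats, contraction unneeded
relevant: ✓, y, u, z, w: all used, weakening unneeded
unrestricted: ✓, simply typable at (A → B → C) → B → C; W, C, E all held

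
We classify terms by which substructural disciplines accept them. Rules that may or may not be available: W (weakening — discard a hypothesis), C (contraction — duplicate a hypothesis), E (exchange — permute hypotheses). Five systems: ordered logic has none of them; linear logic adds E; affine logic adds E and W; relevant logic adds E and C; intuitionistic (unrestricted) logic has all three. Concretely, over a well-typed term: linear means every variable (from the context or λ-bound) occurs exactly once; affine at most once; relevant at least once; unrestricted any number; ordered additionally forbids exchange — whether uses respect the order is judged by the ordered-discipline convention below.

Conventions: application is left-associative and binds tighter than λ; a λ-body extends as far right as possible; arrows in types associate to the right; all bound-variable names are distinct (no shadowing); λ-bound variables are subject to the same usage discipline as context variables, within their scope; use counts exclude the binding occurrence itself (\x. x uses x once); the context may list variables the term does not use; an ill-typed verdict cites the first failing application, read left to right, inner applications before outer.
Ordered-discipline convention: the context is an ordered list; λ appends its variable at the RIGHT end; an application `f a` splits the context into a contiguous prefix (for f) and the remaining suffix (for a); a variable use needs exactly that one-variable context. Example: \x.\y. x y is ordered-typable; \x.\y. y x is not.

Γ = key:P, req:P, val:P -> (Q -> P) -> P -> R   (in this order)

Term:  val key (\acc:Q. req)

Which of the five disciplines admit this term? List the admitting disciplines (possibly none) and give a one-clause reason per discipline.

admitted by: affine, unrestricted
counts: key ×1; req ×1; val ×1; acc (λ-bound) ×0
left-to-right use order: val, key, req
typing: well-typed at P -> R
ordered: ✗, acc left unused
linear: ✗, acc left unused
affine: ✓, at most one use each (key, req, val, acc)
relevant: ✗, acc left unused
unrestricted: ✓, well-typed at P -> R; no restrictions here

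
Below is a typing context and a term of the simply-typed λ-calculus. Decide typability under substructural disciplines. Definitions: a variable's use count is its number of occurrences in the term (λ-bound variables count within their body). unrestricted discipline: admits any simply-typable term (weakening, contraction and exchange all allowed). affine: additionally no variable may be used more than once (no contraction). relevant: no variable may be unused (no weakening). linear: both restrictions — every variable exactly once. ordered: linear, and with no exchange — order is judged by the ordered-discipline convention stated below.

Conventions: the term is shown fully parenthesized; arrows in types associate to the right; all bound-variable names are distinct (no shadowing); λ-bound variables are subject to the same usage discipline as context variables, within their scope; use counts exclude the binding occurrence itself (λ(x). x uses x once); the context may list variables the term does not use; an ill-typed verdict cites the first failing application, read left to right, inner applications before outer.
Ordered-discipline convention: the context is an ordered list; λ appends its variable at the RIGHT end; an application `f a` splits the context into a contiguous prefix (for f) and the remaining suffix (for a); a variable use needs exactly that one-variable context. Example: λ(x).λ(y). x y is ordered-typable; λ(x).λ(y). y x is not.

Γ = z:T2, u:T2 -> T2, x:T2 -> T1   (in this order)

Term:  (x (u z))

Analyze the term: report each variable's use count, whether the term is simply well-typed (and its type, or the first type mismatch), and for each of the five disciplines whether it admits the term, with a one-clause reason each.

usage: z=1; u=1; x=1
left-to-right use order: x, u, z
typing: ✓ — T1
ordered ✗ (needs exchange: uses follow x, u, z)
linear ✓ (z, u, x: one use apiece)
affine ✓ (no duplicate uses among z, u, x)
relevant ✓ (z, u, x: all used, weakening unneeded)
unrestricted ✓ (type-checks (T1) and nothing is barred)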